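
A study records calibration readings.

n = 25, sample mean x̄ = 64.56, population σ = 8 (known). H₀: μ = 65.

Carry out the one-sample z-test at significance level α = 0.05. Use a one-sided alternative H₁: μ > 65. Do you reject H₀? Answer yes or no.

reject H₀: no

SE = σ/√n = 8/√25 = 1.6000
z = (x̄−μ₀)/SE = (64.56−65)/1.6000 = -0.2750
p-value (one-sided, H₁ greater) = 0.60834
At α=0.05: p ≥ α → fail to reject H₀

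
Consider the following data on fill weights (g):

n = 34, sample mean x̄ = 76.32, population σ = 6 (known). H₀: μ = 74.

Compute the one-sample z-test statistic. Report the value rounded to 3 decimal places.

test statistic = 2.255

SE = σ/√n = 6/√34 = 1.0290
z = (x̄−μ₀)/SE = (76.32−74)/1.0290 = 2.2546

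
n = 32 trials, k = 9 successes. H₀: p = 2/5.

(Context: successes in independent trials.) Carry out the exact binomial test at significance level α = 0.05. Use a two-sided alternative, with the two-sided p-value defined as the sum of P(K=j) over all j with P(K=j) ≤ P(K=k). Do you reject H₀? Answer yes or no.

reject H₀: no

Exact binomial: n=32, k=9, p₀=2/5=0.4000
P(X=j) = C(n,j)·p₀^j·(1−p₀)^(n−j); p = Σ P(X=j) over j with P(X=j) ≤ P(X=9)
p-value (two-sided) = 0.20752
At α=0.05: p ≥ α → fail to reject H₀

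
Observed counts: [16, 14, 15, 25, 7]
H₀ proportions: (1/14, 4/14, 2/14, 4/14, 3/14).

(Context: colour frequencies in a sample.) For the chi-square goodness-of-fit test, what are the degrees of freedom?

degrees of freedom = 4

df = k − 1 = 5 − 1 = 4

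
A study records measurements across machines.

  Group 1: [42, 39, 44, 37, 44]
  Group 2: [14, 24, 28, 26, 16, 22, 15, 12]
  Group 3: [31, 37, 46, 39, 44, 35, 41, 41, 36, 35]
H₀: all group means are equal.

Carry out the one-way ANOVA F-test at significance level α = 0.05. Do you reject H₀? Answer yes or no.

reject H₀: yes

Group means [41.20, 19.62, 38.50], grand mean 32.522
SSB = Σnᵢ(x̄ᵢ−x̄)² = 2064.564; SSW = ΣΣ(x−x̄ᵢ)² = 487.175
MSB = 2064.564/2 = 1032.2821; MSW = 487.175/20 = 24.3588
F = MSB/MSW = 42.3783
df = (2, 20)
p-value (upper-tail) = 0.00000
At α=0.05: p < α → reject H₀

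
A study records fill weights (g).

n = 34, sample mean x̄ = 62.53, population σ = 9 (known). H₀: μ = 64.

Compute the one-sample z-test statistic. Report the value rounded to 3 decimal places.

SE = σ/√n = 9/√34 = 1.5435
z = (x̄−μ₀)/SE = (62.53−64)/1.5435 = -0.9524

test statistic = -0.952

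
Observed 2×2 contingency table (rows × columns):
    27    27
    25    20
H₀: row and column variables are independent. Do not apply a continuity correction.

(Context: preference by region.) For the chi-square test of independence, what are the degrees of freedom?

degrees of freedom = 1

df = (r−1)(c−1) = (2−1)·(2−1) = 1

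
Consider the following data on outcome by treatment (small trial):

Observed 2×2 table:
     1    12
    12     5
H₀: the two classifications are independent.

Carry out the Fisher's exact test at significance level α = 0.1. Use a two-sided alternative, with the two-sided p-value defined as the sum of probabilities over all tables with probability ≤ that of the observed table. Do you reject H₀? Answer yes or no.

Margins: r₁=13, r₂=17, c₁=13, c₂=17, n=30
p_obs = C(13,1)·C(17,12)/C(30,13); sum pmf over tables with pmf ≤ p_obs
p-value (two-sided) = 0.00078
At α=0.1: p < α → reject H₀

reject H₀: yes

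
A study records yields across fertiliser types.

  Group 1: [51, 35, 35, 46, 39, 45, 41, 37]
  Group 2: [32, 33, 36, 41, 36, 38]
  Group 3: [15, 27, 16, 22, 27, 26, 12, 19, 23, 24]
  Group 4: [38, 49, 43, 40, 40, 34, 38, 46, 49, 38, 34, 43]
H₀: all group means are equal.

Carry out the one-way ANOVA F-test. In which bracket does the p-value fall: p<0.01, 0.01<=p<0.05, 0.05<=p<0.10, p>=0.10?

p-value bracket: p<0.01

Group means [41.12, 36.00, 21.10, 41.00], grand mean 34.667
SSB = Σnᵢ(x̄ᵢ−x̄)² = 2666.225; SSW = ΣΣ(x−x̄ᵢ)² = 831.775
MSB = 2666.225/3 = 888.7417; MSW = 831.775/32 = 25.9930
F = MSB/MSW = 34.1916
df = (3, 32)
p-value (upper-tail) = 0.00000
→ bracket: p<0.01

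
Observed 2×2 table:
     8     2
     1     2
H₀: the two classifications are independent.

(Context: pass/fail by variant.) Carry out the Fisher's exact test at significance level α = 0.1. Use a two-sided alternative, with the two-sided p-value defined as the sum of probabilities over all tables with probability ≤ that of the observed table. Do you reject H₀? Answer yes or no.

reject H₀: no

Margins: r₁=10, r₂=3, c₁=9, c₂=4, n=13
p_obs = C(10,8)·C(3,1)/C(13,9); sum pmf over tables with pmf ≤ p_obs
p-value (two-sided) = 0.20280
At α=0.1: p ≥ α → fail to reject H₀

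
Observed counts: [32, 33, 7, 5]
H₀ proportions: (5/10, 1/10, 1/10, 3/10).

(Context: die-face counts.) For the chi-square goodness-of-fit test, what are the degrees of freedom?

degrees of freedom = 3

df = k − 1 = 4 − 1 = 3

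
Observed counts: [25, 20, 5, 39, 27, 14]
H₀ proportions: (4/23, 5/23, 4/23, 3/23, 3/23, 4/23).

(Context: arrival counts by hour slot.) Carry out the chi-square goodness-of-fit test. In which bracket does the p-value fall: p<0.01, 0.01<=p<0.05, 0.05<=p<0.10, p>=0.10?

n = 130; E_i = n·p_i = [22.61, 28.26, 22.61, 16.96, 16.96, 22.61]
χ² = (25−22.61)²/22.61 + (20−28.26)²/28.26 + (5−22.61)²/22.61 + (39−16.96)²/16.96 + (27−16.96)²/16.96 + (14−22.61)²/22.61 = 54.2654
df = 5
p-value (upper-tail) = 0.00000
→ bracket: p<0.01

p-value bracket: p<0.01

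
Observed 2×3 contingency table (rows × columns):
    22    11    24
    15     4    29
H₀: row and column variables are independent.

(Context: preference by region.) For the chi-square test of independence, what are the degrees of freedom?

df = (r−1)(c−1) = (2−1)·(3−1) = 2

degrees of freedom = 2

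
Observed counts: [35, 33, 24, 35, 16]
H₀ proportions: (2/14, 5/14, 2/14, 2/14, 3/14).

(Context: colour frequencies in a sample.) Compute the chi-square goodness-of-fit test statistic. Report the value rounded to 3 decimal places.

test statistic = 34.803

n = 143; E_i = n·p_i = [20.43, 51.07, 20.43, 20.43, 30.64]
χ² = (35−20.43)²/20.43 + (33−51.07)²/51.07 + (24−20.43)²/20.43 + (35−20.43)²/20.43 + (16−30.64)²/30.64 = 34.8033
df = 4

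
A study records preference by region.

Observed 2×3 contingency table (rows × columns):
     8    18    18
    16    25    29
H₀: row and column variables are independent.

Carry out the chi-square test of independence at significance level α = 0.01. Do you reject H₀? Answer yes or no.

Row totals [44, 70], col totals [24, 43, 47], n=114
χ² = (8−9.26)²/9.26 + (18−16.60)²/16.60 + (18−18.14)²/18.14 + (16−14.74)²/14.74 + (25−26.40)²/26.40 + (29−28.86)²/28.86 = 0.4756
df = 2
p-value (upper-tail) = 0.78837
At α=0.01: p ≥ α → fail to reject H₀

reject H₀: no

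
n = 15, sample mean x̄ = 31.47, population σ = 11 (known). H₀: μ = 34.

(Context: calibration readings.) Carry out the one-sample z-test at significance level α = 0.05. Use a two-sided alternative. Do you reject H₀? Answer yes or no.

reject H₀: no

SE = σ/√n = 11/√15 = 2.8402
z = (x̄−μ₀)/SE = (31.47−34)/2.8402 = -0.8908
p-value (two-sided) = 0.37304
At α=0.05: p ≥ α → fail to reject H₀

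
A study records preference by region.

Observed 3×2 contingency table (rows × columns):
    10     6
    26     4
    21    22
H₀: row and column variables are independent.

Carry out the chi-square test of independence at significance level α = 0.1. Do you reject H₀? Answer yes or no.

reject H₀: yes

Row totals [16, 30, 43], col totals [57, 32], n=89
χ² = (10−10.25)²/10.25 + (6−5.75)²/5.75 + (26−19.21)²/19.21 + (4−10.79)²/10.79 + (21−27.54)²/27.54 + (22−15.46)²/15.46 = 11.0022
df = 2
p-value (upper-tail) = 0.00408
At α=0.1: p < α → reject H₀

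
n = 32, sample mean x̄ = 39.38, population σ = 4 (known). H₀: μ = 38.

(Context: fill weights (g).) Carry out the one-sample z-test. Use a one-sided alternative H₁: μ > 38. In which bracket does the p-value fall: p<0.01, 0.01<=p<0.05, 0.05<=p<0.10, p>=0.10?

SE = σ/√n = 4/√32 = 0.7071
z = (x̄−μ₀)/SE = (39.38−38)/0.7071 = 1.9516
p-value (one-sided, H₁ greater) = 0.02549
→ bracket: 0.01<=p<0.05

p-value bracket: 0.01<=p<0.05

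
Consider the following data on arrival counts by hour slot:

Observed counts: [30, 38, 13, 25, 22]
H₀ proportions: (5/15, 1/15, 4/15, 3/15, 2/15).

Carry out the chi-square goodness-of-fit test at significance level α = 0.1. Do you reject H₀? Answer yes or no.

reject H₀: yes

n = 128; E_i = n·p_i = [42.67, 8.53, 34.13, 25.60, 17.07]
χ² = (30−42.67)²/42.67 + (38−8.53)²/8.53 + (13−34.13)²/34.13 + (25−25.60)²/25.60 + (22−17.07)²/17.07 = 120.0371
df = 4
p-value (upper-tail) = 0.00000
At α=0.1: p < α → reject H₀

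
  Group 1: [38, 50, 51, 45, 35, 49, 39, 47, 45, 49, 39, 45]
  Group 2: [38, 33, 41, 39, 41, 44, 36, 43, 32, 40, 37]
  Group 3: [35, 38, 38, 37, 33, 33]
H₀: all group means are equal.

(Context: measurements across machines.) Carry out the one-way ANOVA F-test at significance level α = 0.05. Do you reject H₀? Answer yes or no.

reject H₀: yes

Group means [44.33, 38.55, 35.67], grand mean 40.345
SSB = Σnᵢ(x̄ᵢ−x̄)² = 357.824; SSW = ΣΣ(x−x̄ᵢ)² = 486.727
MSB = 357.824/2 = 178.9122; MSW = 486.727/26 = 18.7203
F = MSB/MSW = 9.5571
df = (2, 26)
p-value (upper-tail) = 0.00077
At α=0.05: p < α → reject H₀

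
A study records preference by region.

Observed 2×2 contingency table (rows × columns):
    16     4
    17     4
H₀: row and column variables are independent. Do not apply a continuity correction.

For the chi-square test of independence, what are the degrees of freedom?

df = (r−1)(c−1) = (2−1)·(2−1) = 1

degrees of freedom = 1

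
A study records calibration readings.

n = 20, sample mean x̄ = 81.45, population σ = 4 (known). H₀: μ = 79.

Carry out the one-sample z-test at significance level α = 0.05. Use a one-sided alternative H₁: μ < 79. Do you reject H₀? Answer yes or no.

SE = σ/√n = 4/√20 = 0.8944
z = (x̄−μ₀)/SE = (81.45−79)/0.8944 = 2.7392
p-value (one-sided, H₁ less) = 0.99692
At α=0.05: p ≥ α → fail to reject H₀

reject H₀: no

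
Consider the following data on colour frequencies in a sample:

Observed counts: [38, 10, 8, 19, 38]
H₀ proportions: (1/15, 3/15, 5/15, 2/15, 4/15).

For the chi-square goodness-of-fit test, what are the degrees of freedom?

degrees of freedom = 4

df = k − 1 = 5 − 1 = 4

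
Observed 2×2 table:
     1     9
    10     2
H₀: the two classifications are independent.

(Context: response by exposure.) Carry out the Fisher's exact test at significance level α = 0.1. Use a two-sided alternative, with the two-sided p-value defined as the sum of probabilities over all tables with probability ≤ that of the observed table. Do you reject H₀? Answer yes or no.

Margins: r₁=10, r₂=12, c₁=11, c₂=11, n=22
p_obs = C(10,1)·C(12,10)/C(22,11); sum pmf over tables with pmf ≤ p_obs
p-value (two-sided) = 0.00191
At α=0.1: p < α → reject H₀

reject H₀: yes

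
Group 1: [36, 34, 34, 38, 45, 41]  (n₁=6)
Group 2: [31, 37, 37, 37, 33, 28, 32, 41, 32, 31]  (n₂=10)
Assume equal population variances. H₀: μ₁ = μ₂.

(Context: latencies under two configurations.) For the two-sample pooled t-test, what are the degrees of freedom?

df = n₁ + n₂ − 2 = 6 + 10 − 2 = 14

degrees of freedom = 14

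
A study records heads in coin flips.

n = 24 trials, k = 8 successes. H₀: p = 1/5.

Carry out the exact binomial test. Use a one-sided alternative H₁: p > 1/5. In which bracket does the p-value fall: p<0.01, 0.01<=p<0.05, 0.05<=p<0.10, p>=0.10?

p-value bracket: 0.05<=p<0.10

Exact binomial: n=24, k=8, p₀=1/5=0.2000
P(X≥8) from Σ C(n,i)·p₀^i·(1−p₀)^(n−i)
p-value (one-sided, H₁ greater) = 0.08917
→ bracket: 0.05<=p<0.10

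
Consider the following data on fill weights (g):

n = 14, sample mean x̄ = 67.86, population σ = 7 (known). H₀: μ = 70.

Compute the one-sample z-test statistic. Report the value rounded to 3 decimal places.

SE = σ/√n = 7/√14 = 1.8708
z = (x̄−μ₀)/SE = (67.86−70)/1.8708 = -1.1439

test statistic = -1.144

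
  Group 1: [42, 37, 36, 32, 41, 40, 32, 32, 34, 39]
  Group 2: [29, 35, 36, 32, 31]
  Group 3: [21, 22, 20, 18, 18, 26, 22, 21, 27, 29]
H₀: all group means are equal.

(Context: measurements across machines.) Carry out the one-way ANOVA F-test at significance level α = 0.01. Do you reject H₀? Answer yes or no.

reject H₀: yes

Group means [36.50, 32.60, 22.40], grand mean 30.080
SSB = Σnᵢ(x̄ᵢ−x̄)² = 1033.740; SSW = ΣΣ(x−x̄ᵢ)² = 296.100
MSB = 1033.740/2 = 516.8700; MSW = 296.100/22 = 13.4591
F = MSB/MSW = 38.4030
df = (2, 22)
p-value (upper-tail) = 0.00000
At α=0.01: p < α → reject H₀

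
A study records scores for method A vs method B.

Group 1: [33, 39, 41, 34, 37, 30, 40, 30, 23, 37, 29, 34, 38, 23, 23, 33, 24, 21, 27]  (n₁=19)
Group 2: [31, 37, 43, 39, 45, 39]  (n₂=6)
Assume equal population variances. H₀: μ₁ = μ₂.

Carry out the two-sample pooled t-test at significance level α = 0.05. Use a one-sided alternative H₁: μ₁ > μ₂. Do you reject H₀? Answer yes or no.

reject H₀: no

x̄₁=31.368, s₁=6.465, n₁=19
x̄₂=39.000, s₂=4.899, n₂=6
s_p² = [18·6.465² + 5·4.899²]/23 = 37.9314
SE = √(s_p²·(1/19+1/6)) = 2.8841
t = (31.368−39.000)/2.8841 = -2.6460
df = 23
p-value (one-sided, H₁ greater) = 0.99278
At α=0.05: p ≥ α → fail to reject H₀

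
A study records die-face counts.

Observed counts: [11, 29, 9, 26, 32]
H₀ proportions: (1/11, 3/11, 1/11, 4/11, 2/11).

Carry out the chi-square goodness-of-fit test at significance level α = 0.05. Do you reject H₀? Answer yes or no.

n = 107; E_i = n·p_i = [9.73, 29.18, 9.73, 38.91, 19.45]
χ² = (11−9.73)²/9.73 + (29−29.18)²/29.18 + (9−9.73)²/9.73 + (26−38.91)²/38.91 + (32−19.45)²/19.45 = 12.5950
df = 4
p-value (upper-tail) = 0.01343
At α=0.05: p < α → reject H₀

reject H₀: yes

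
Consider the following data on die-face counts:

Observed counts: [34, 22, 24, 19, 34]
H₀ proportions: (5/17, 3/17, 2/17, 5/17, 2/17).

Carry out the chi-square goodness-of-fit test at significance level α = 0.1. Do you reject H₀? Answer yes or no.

n = 133; E_i = n·p_i = [39.12, 23.47, 15.65, 39.12, 15.65]
χ² = (34−39.12)²/39.12 + (22−23.47)²/23.47 + (24−15.65)²/15.65 + (19−39.12)²/39.12 + (34−15.65)²/15.65 = 37.0937
df = 4
p-value (upper-tail) = 0.00000
At α=0.1: p < α → reject H₀

reject H₀: yes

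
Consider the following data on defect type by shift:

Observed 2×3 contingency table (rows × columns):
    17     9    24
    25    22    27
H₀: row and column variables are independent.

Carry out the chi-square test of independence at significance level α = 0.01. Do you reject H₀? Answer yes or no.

Row totals [50, 74], col totals [42, 31, 51], n=124
χ² = (17−16.94)²/16.94 + (9−12.50)²/12.50 + (24−20.56)²/20.56 + (25−25.06)²/25.06 + (22−18.50)²/18.50 + (27−30.44)²/30.44 = 2.6043
df = 2
p-value (upper-tail) = 0.27195
At α=0.01: p ≥ α → fail to reject H₀

reject H₀: no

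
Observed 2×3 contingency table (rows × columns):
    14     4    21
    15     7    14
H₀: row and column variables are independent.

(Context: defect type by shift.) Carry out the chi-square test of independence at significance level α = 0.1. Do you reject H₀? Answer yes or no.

reject H₀: no

Row totals [39, 36], col totals [29, 11, 35], n=75
χ² = (14−15.08)²/15.08 + (4−5.72)²/5.72 + (21−18.20)²/18.20 + (15−13.92)²/13.92 + (7−5.28)²/5.28 + (14−16.80)²/16.80 = 2.1361
df = 2
p-value (upper-tail) = 0.34368
At α=0.1: p ≥ α → fail to reject H₀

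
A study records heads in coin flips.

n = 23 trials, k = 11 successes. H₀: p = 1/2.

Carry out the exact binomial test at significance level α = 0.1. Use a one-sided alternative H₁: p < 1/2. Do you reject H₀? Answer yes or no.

reject H₀: no

Exact binomial: n=23, k=11, p₀=1/2=0.5000
P(X≤11) from Σ C(n,i)·p₀^i·(1−p₀)^(n−i)
p-value (one-sided, H₁ less) = 0.50000
At α=0.1: p ≥ α → fail to reject H₀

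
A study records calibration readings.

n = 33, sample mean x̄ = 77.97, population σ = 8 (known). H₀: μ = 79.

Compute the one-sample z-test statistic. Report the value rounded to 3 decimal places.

test statistic = -0.740

SE = σ/√n = 8/√33 = 1.3926
z = (x̄−μ₀)/SE = (77.97−79)/1.3926 = -0.7396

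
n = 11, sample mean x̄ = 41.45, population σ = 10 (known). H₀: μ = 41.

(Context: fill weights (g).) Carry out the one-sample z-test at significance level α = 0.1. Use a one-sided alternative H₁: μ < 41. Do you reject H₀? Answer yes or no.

reject H₀: no

SE = σ/√n = 10/√11 = 3.0151
z = (x̄−μ₀)/SE = (41.45−41)/3.0151 = 0.1492
p-value (one-sided, H₁ less) = 0.55932
At α=0.1: p ≥ α → fail to reject H₀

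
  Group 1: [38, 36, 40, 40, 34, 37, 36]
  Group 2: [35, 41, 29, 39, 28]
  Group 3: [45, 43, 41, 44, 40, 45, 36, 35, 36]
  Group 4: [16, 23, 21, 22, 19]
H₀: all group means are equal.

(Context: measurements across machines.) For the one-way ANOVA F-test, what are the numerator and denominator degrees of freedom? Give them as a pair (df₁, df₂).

k = 4 groups, N = 26 total
df = (k−1, N−k) = (4−1, 26−4) = (3, 22)

degrees of freedom = [3, 22]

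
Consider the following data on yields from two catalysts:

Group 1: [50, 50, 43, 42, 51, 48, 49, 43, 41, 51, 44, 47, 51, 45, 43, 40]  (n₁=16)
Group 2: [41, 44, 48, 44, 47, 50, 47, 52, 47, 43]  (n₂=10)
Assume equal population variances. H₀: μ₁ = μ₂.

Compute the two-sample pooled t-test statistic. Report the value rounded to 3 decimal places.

test statistic = -0.117

x̄₁=46.125, s₁=3.914, n₁=16
x̄₂=46.300, s₂=3.335, n₂=10
s_p² = [15·3.914² + 9·3.335²]/24 = 13.7438
SE = √(s_p²·(1/16+1/10)) = 1.4944
t = (46.125−46.300)/1.4944 = -0.1171
df = 24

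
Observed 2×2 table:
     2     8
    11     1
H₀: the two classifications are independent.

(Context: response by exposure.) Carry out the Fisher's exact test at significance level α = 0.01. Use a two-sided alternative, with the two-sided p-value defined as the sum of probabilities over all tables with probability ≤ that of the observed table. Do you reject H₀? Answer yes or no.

reject H₀: yes

Margins: r₁=10, r₂=12, c₁=13, c₂=9, n=22
p_obs = C(10,2)·C(12,11)/C(22,13); sum pmf over tables with pmf ≤ p_obs
p-value (two-sided) = 0.00155
At α=0.01: p < α → reject H₀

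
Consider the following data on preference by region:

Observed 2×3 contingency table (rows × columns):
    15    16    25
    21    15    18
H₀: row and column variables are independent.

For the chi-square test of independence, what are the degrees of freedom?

degrees of freedom = 2

df = (r−1)(c−1) = (2−1)·(3−1) = 2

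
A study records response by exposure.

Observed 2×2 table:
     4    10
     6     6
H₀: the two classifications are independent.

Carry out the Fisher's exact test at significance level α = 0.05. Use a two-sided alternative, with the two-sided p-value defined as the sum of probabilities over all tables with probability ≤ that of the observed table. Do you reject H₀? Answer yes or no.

reject H₀: no

Margins: r₁=14, r₂=12, c₁=10, c₂=16, n=26
p_obs = C(14,4)·C(12,6)/C(26,10); sum pmf over tables with pmf ≤ p_obs
p-value (two-sided) = 0.42164
At α=0.05: p ≥ α → fail to reject H₀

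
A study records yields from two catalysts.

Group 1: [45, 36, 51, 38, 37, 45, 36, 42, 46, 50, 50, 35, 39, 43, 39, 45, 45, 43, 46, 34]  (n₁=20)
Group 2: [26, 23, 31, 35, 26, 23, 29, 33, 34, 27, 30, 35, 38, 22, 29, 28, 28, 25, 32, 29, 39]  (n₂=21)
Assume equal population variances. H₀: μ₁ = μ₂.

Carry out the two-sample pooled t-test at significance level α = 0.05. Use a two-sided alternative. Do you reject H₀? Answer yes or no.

x̄₁=42.250, s₁=5.240, n₁=20
x̄₂=29.619, s₂=4.801, n₂=21
s_p² = [19·5.240² + 20·4.801²]/39 = 25.1975
SE = √(s_p²·(1/20+1/21)) = 1.5684
t = (42.250−29.619)/1.5684 = 8.0536
df = 39
p-value (two-sided) = 0.00000
At α=0.05: p < α → reject H₀

reject H₀: yes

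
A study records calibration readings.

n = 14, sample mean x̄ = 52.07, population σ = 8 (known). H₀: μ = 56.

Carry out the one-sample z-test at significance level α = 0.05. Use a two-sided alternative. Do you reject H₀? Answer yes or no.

SE = σ/√n = 8/√14 = 2.1381
z = (x̄−μ₀)/SE = (52.07−56)/2.1381 = -1.8381
p-value (two-sided) = 0.06605
At α=0.05: p ≥ α → fail to reject H₀

reject H₀: no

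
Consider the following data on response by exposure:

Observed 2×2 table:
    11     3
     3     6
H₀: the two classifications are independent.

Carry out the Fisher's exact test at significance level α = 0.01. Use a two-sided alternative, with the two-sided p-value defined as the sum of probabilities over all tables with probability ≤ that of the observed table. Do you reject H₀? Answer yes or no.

Margins: r₁=14, r₂=9, c₁=14, c₂=9, n=23
p_obs = C(14,11)·C(9,3)/C(23,14); sum pmf over tables with pmf ≤ p_obs
p-value (two-sided) = 0.07710
At α=0.01: p ≥ α → fail to reject H₀

reject H₀: no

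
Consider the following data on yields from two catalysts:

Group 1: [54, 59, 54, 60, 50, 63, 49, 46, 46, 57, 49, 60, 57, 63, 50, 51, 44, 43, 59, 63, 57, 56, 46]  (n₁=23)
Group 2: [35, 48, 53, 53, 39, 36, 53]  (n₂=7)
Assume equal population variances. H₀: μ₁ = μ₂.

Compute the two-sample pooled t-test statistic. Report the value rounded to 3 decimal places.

test statistic = 2.857

x̄₁=53.739, s₁=6.390, n₁=23
x̄₂=45.286, s₂=8.341, n₂=7
s_p² = [22·6.390² + 6·8.341²]/28 = 46.9951
SE = √(s_p²·(1/23+1/7)) = 2.9592
t = (53.739−45.286)/2.9592 = 2.8567
df = 28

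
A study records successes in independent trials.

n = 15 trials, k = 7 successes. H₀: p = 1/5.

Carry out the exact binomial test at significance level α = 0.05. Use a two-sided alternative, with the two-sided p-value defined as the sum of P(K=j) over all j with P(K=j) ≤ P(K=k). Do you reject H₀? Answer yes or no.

Exact binomial: n=15, k=7, p₀=1/5=0.2000
P(X=j) = C(n,j)·p₀^j·(1−p₀)^(n−j); p = Σ P(X=j) over j with P(X=j) ≤ P(X=7)
p-value (two-sided) = 0.01806
At α=0.05: p < α → reject H₀

reject H₀: yes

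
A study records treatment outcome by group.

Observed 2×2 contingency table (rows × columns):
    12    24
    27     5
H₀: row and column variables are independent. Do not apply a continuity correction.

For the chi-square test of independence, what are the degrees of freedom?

df = (r−1)(c−1) = (2−1)·(2−1) = 1

degrees of freedom = 1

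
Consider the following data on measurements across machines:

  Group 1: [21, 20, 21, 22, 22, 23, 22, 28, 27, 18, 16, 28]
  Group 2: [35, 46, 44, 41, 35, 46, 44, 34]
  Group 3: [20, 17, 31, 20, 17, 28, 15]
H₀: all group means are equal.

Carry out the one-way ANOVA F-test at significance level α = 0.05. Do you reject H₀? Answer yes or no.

reject H₀: yes

Group means [22.33, 40.62, 21.14], grand mean 27.444
SSB = Σnᵢ(x̄ᵢ−x̄)² = 1981.268; SSW = ΣΣ(x−x̄ᵢ)² = 561.399
MSB = 1981.268/2 = 990.6339; MSW = 561.399/24 = 23.3916
F = MSB/MSW = 42.3500
df = (2, 24)
p-value (upper-tail) = 0.00000
At α=0.05: p < α → reject H₀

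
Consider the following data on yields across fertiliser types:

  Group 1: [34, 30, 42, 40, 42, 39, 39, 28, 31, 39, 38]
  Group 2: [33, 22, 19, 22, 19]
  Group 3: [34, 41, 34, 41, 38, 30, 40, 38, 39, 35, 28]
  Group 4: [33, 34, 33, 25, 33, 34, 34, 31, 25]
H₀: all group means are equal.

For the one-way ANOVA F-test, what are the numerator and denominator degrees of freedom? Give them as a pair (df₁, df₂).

k = 4 groups, N = 36 total
df = (k−1, N−k) = (4−1, 36−4) = (3, 32)

degrees of freedom = [3, 32]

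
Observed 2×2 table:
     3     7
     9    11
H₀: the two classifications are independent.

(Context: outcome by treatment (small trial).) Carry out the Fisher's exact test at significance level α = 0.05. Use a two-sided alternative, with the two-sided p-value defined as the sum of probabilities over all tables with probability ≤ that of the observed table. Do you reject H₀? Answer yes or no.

Margins: r₁=10, r₂=20, c₁=12, c₂=18, n=30
p_obs = C(10,3)·C(20,9)/C(30,12); sum pmf over tables with pmf ≤ p_obs
p-value (two-sided) = 0.69415
At α=0.05: p ≥ α → fail to reject H₀

reject H₀: no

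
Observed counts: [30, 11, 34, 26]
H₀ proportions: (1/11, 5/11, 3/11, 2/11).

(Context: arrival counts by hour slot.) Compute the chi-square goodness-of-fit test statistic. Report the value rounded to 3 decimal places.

test statistic = 78.434

n = 101; E_i = n·p_i = [9.18, 45.91, 27.55, 18.36]
χ² = (30−9.18)²/9.18 + (11−45.91)²/45.91 + (34−27.55)²/27.55 + (26−18.36)²/18.36 = 78.4343
df = 3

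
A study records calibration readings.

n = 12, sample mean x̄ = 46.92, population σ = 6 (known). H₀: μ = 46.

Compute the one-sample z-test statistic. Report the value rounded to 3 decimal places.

SE = σ/√n = 6/√12 = 1.7321
z = (x̄−μ₀)/SE = (46.92−46)/1.7321 = 0.5312

test statistic = 0.531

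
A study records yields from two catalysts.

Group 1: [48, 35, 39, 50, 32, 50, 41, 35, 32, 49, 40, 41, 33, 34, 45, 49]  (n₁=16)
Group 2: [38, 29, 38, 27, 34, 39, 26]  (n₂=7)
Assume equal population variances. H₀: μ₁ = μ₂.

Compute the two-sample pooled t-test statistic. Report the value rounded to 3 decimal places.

test statistic = 2.642

x̄₁=40.812, s₁=6.863, n₁=16
x̄₂=33.000, s₂=5.598, n₂=7
s_p² = [15·6.863² + 6·5.598²]/21 = 42.5923
SE = √(s_p²·(1/16+1/7)) = 2.9575
t = (40.812−33.000)/2.9575 = 2.6416
df = 21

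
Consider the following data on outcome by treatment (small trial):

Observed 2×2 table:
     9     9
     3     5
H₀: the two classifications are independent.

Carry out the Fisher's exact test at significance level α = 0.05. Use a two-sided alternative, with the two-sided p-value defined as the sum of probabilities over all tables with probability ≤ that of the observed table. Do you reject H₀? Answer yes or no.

reject H₀: no

Margins: r₁=18, r₂=8, c₁=12, c₂=14, n=26
p_obs = C(18,9)·C(8,3)/C(26,12); sum pmf over tables with pmf ≤ p_obs
p-value (two-sided) = 0.68284
At α=0.05: p ≥ α → fail to reject H₀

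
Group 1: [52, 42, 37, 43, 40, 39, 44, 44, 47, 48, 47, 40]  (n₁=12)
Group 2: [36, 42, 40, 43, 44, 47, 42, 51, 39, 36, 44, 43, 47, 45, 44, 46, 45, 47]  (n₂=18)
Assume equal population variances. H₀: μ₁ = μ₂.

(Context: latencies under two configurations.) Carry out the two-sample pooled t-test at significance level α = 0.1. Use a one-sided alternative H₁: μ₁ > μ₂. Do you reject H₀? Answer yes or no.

x̄₁=43.583, s₁=4.337, n₁=12
x̄₂=43.389, s₂=3.867, n₂=18
s_p² = [11·4.337² + 17·3.867²]/28 = 16.4712
SE = √(s_p²·(1/12+1/18)) = 1.5125
t = (43.583−43.389)/1.5125 = 0.1286
df = 28
p-value (one-sided, H₁ greater) = 0.44931
At α=0.1: p ≥ α → fail to reject H₀

reject H₀: no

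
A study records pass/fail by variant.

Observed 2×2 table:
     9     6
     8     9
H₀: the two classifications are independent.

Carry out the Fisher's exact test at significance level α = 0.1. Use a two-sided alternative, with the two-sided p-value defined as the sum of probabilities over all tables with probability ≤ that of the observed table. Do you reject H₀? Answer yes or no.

reject H₀: no

Margins: r₁=15, r₂=17, c₁=17, c₂=15, n=32
p_obs = C(15,9)·C(17,8)/C(32,17); sum pmf over tables with pmf ≤ p_obs
p-value (two-sided) = 0.50226
At α=0.1: p ≥ α → fail to reject H₀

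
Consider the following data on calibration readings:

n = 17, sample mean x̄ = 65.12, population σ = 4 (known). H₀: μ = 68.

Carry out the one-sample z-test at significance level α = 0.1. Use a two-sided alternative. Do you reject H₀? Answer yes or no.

reject H₀: yes

SE = σ/√n = 4/√17 = 0.9701
z = (x̄−μ₀)/SE = (65.12−68)/0.9701 = -2.9686
p-value (two-sided) = 0.00299
At α=0.1: p < α → reject H₀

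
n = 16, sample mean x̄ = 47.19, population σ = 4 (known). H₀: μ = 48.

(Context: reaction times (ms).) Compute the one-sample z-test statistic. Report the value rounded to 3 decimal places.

test statistic = -0.810

SE = σ/√n = 4/√16 = 1.0000
z = (x̄−μ₀)/SE = (47.19−48)/1.0000 = -0.8100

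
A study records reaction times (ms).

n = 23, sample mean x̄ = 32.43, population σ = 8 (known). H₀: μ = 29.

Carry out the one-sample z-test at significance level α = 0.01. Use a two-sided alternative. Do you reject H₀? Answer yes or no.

SE = σ/√n = 8/√23 = 1.6681
z = (x̄−μ₀)/SE = (32.43−29)/1.6681 = 2.0562
p-value (two-sided) = 0.03976
At α=0.01: p ≥ α → fail to reject H₀

reject H₀: no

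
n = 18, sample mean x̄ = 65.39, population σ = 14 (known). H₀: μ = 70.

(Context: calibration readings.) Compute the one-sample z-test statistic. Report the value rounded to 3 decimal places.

test statistic = -1.397

SE = σ/√n = 14/√18 = 3.2998
z = (x̄−μ₀)/SE = (65.39−70)/3.2998 = -1.3970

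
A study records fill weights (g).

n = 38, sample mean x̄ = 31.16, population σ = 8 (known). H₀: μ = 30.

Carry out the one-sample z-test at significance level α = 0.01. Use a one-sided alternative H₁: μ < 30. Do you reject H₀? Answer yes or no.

reject H₀: no

SE = σ/√n = 8/√38 = 1.2978
z = (x̄−μ₀)/SE = (31.16−30)/1.2978 = 0.8938
p-value (one-sided, H₁ less) = 0.81430
At α=0.01: p ≥ α → fail to reject H₀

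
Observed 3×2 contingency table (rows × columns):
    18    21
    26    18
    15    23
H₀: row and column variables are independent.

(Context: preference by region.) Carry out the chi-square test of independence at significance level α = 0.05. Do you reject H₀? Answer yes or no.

Row totals [39, 44, 38], col totals [59, 62], n=121
χ² = (18−19.02)²/19.02 + (21−19.98)²/19.98 + (26−21.45)²/21.45 + (18−22.55)²/22.55 + (15−18.53)²/18.53 + (23−19.47)²/19.47 = 3.2972
df = 2
p-value (upper-tail) = 0.19232
At α=0.05: p ≥ α → fail to reject H₀

reject H₀: no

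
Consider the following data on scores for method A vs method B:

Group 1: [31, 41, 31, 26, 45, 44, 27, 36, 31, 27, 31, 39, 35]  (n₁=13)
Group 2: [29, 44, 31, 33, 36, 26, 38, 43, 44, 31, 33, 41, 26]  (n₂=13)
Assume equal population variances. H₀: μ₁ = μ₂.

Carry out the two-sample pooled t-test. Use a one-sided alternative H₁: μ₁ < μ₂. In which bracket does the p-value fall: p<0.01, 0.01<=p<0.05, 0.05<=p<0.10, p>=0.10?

p-value bracket: p>=0.10

x̄₁=34.154, s₁=6.440, n₁=13
x̄₂=35.000, s₂=6.519, n₂=13
s_p² = [12·6.440² + 12·6.519²]/24 = 41.9872
SE = √(s_p²·(1/13+1/13)) = 2.5416
t = (34.154−35.000)/2.5416 = -0.3329
df = 24
p-value (one-sided, H₁ less) = 0.37104
→ bracket: p>=0.10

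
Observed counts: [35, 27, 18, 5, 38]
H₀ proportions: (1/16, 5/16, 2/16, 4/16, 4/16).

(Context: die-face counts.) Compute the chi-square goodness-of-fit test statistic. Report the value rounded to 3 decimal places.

n = 123; E_i = n·p_i = [7.69, 38.44, 15.38, 30.75, 30.75]
χ² = (35−7.69)²/7.69 + (27−38.44)²/38.44 + (18−15.38)²/15.38 + (5−30.75)²/30.75 + (38−30.75)²/30.75 = 124.1610
df = 4

test statistic = 124.161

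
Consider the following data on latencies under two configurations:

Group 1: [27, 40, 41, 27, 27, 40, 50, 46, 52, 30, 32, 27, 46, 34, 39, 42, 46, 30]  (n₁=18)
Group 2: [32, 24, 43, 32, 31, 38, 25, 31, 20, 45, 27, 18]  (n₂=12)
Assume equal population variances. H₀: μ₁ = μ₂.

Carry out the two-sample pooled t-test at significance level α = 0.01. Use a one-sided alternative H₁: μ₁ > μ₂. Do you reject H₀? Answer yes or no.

reject H₀: no

x̄₁=37.556, s₁=8.494, n₁=18
x̄₂=30.500, s₂=8.415, n₂=12
s_p² = [17·8.494² + 11·8.415²]/28 = 71.6230
SE = √(s_p²·(1/18+1/12)) = 3.1540
t = (37.556−30.500)/3.1540 = 2.2370
df = 28
p-value (one-sided, H₁ greater) = 0.01671
At α=0.01: p ≥ α → fail to reject H₀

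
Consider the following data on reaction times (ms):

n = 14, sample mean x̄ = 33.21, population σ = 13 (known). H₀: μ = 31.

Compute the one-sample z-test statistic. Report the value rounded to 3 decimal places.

SE = σ/√n = 13/√14 = 3.4744
z = (x̄−μ₀)/SE = (33.21−31)/3.4744 = 0.6361

test statistic = 0.636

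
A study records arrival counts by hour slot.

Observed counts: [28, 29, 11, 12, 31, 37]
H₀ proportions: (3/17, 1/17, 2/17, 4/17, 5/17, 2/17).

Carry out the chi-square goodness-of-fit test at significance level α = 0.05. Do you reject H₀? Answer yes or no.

reject H₀: yes

n = 148; E_i = n·p_i = [26.12, 8.71, 17.41, 34.82, 43.53, 17.41]
χ² = (28−26.12)²/26.12 + (29−8.71)²/8.71 + (11−17.41)²/17.41 + (12−34.82)²/34.82 + (31−43.53)²/43.53 + (37−17.41)²/17.41 = 90.4059
df = 5
p-value (upper-tail) = 0.00000
At α=0.05: p < α → reject H₀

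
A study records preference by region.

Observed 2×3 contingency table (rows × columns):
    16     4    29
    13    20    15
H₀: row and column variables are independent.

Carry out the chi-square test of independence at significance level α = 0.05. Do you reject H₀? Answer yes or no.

reject H₀: yes

Row totals [49, 48], col totals [29, 24, 44], n=97
χ² = (16−14.65)²/14.65 + (4−12.12)²/12.12 + (29−22.23)²/22.23 + (13−14.35)²/14.35 + (20−11.88)²/11.88 + (15−21.77)²/21.77 = 15.4229
df = 2
p-value (upper-tail) = 0.00045
At α=0.05: p < α → reject H₀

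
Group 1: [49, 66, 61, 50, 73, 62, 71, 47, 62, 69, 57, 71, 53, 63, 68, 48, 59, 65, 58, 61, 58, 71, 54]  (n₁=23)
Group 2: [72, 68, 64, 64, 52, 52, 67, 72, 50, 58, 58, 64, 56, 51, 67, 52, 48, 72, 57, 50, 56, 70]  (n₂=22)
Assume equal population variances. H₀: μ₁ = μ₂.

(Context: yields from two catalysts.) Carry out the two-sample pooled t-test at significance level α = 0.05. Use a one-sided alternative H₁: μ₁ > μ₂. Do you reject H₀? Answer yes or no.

x̄₁=60.696, s₁=7.928, n₁=23
x̄₂=60.000, s₂=8.188, n₂=22
s_p² = [22·7.928² + 21·8.188²]/43 = 64.9039
SE = √(s_p²·(1/23+1/22)) = 2.4025
t = (60.696−60.000)/2.4025 = 0.2896
df = 43
p-value (one-sided, H₁ greater) = 0.38678
At α=0.05: p ≥ α → fail to reject H₀

reject H₀: no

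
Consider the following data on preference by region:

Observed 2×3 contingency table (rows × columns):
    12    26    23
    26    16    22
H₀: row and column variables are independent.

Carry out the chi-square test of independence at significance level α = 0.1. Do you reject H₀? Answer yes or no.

Row totals [61, 64], col totals [38, 42, 45], n=125
χ² = (12−18.54)²/18.54 + (26−20.50)²/20.50 + (23−21.96)²/21.96 + (26−19.46)²/19.46 + (16−21.50)²/21.50 + (22−23.04)²/23.04 = 7.4934
df = 2
p-value (upper-tail) = 0.02360
At α=0.1: p < α → reject H₀

reject H₀: yes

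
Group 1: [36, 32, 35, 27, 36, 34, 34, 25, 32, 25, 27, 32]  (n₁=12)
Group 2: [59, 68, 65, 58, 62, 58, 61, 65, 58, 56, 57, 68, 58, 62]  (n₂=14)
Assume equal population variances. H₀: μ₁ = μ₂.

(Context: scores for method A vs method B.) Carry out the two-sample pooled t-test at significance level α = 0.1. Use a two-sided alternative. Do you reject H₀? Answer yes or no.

reject H₀: yes

x̄₁=31.250, s₁=4.159, n₁=12
x̄₂=61.071, s₂=4.047, n₂=14
s_p² = [11·4.159² + 13·4.047²]/24 = 16.7991
SE = √(s_p²·(1/12+1/14)) = 1.6124
t = (31.250−61.071)/1.6124 = -18.4950
df = 24
p-value (two-sided) = 0.00000
At α=0.1: p < α → reject H₀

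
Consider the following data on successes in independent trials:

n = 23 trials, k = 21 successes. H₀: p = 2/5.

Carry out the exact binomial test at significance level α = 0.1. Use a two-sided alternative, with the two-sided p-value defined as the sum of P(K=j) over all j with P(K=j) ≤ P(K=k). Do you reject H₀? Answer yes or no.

reject H₀: yes

Exact binomial: n=23, k=21, p₀=2/5=0.4000
P(X=j) = C(n,j)·p₀^j·(1−p₀)^(n−j); p = Σ P(X=j) over j with P(X=j) ≤ P(X=21)
p-value (two-sided) = 0.00000
At α=0.1: p < α → reject H₀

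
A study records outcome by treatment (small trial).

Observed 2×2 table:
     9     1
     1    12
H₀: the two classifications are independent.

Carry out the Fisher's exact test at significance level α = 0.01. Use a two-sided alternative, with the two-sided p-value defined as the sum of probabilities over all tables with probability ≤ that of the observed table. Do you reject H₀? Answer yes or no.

reject H₀: yes

Margins: r₁=10, r₂=13, c₁=10, c₂=13, n=23
p_obs = C(10,9)·C(13,1)/C(23,10); sum pmf over tables with pmf ≤ p_obs
p-value (two-sided) = 0.00011
At α=0.01: p < α → reject H₀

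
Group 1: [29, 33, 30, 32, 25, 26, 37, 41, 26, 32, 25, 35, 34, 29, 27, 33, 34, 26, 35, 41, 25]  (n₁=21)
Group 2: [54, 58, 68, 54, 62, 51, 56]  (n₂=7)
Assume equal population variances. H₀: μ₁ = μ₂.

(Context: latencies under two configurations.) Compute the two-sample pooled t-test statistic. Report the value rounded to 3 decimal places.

x̄₁=31.190, s₁=5.016, n₁=21
x̄₂=57.571, s₂=5.769, n₂=7
s_p² = [20·5.016² + 6·5.769²]/26 = 27.0366
SE = √(s_p²·(1/21+1/7)) = 2.2693
t = (31.190−57.571)/2.2693 = -11.6250
df = 26

test statistic = -11.625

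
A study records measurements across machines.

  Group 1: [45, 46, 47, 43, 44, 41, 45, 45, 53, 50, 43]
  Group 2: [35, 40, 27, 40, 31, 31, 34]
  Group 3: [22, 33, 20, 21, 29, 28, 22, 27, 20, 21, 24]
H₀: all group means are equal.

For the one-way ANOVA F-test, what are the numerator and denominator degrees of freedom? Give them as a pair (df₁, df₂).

degrees of freedom = [2, 26]

k = 3 groups, N = 29 total
df = (k−1, N−k) = (3−1, 29−3) = (2, 26)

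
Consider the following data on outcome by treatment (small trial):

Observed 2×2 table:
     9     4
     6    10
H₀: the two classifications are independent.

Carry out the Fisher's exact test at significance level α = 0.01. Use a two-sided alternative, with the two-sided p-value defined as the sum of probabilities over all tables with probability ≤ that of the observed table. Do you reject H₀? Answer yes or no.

Margins: r₁=13, r₂=16, c₁=15, c₂=14, n=29
p_obs = C(13,9)·C(16,6)/C(29,15); sum pmf over tables with pmf ≤ p_obs
p-value (two-sided) = 0.13942
At α=0.01: p ≥ α → fail to reject H₀

reject H₀: no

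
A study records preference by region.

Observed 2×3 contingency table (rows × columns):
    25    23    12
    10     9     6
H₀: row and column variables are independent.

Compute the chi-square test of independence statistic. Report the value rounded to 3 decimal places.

Row totals [60, 25], col totals [35, 32, 18], n=85
χ² = (25−24.71)²/24.71 + (23−22.59)²/22.59 + (12−12.71)²/12.71 + (10−10.29)²/10.29 + (9−9.41)²/9.41 + (6−5.29)²/5.29 = 0.1708
df = 2

test statistic = 0.171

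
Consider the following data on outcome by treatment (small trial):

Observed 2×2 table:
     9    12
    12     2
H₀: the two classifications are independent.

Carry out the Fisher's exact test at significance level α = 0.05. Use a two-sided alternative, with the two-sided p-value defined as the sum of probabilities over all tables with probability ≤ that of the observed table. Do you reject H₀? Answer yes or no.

Margins: r₁=21, r₂=14, c₁=21, c₂=14, n=35
p_obs = C(21,9)·C(14,12)/C(35,21); sum pmf over tables with pmf ≤ p_obs
p-value (two-sided) = 0.01561
At α=0.05: p < α → reject H₀

reject H₀: yes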